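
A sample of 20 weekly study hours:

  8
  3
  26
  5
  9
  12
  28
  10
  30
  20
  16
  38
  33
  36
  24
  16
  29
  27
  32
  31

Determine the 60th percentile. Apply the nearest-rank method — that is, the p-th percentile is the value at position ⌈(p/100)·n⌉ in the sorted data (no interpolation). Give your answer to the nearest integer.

27

Sorted: 3, 5, 8, 9, 10, 12, 16, 16, 20, 24, 26, 27, 28, 29, 30, 31, 32, 33, 36, 38.
n = 20.
Position = ⌈60/100 · 20⌉ = ⌈12⌉ = 12.
The value at rank 12 is 27.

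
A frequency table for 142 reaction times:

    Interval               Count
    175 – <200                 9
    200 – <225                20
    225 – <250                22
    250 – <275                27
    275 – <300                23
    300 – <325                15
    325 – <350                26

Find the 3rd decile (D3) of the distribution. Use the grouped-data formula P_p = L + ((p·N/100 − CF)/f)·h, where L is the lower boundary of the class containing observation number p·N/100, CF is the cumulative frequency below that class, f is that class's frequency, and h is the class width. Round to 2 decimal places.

N = 142; target position k = 30/100 · 142 = 42.6.
Cumulative frequencies: 9, 29, 51, 78, 101, 116, 142.
Observation 42.6 falls in the class 225 – <250.
L = 225, CF = 29, f = 22, h = 25.
P30 = 225 + ((42.6 − 29)/22)·25 = 225 + 15.4545 = 240.455.

240.45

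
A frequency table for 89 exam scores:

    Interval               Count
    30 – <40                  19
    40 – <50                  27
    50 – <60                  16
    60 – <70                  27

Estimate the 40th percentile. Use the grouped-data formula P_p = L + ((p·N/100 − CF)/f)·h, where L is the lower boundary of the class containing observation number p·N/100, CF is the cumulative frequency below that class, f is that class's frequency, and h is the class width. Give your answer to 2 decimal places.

46.15

N = 89; target position k = 40/100 · 89 = 35.6.
Cumulative frequencies: 19, 46, 62, 89.
Observation 35.6 falls in the class 40 – <50.
L = 40, CF = 19, f = 27, h = 10.
P40 = 40 + ((35.6 − 19)/27)·10 = 40 + 6.14815 = 46.1481.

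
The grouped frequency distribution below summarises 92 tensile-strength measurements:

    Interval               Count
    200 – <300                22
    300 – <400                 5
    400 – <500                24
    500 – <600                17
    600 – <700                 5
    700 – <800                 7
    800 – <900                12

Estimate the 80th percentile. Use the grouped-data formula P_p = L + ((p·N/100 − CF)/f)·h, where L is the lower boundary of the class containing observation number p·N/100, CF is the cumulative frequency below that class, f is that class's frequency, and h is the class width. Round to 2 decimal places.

N = 92; target position k = 80/100 · 92 = 73.6.
Cumulative frequencies: 22, 27, 51, 68, 73, 80, 92.
Observation 73.6 falls in the class 700 – <800.
L = 700, CF = 73, f = 7, h = 100.
P80 = 700 + ((73.6 − 73)/7)·100 = 700 + 8.57143 = 708.571.

708.57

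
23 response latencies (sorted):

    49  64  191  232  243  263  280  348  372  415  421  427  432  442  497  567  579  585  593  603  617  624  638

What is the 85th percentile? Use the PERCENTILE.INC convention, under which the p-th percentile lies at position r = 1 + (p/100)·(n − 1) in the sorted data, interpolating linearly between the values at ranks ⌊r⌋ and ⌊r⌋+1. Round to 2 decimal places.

n = 23.
r = 1 + (85/100)·(23 − 1) = 1 + 18.7 = 19.7.
Rank 19 is 593 and rank 20 is 603.
Interpolate: 593 + 0.7·(603 − 593) = 593 + 0.7·10 = 600.

600.00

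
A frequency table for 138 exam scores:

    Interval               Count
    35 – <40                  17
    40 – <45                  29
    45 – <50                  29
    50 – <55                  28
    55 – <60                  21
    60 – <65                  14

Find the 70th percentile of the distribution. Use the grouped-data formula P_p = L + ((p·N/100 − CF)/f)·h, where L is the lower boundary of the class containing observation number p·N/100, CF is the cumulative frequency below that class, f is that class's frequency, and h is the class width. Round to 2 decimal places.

53.86

N = 138; target position k = 70/100 · 138 = 96.6.
Cumulative frequencies: 17, 46, 75, 103, 124, 138.
Observation 96.6 falls in the class 50 – <55.
L = 50, CF = 75, f = 28, h = 5.
P70 = 50 + ((96.6 − 75)/28)·5 = 50 + 3.85714 = 53.8571.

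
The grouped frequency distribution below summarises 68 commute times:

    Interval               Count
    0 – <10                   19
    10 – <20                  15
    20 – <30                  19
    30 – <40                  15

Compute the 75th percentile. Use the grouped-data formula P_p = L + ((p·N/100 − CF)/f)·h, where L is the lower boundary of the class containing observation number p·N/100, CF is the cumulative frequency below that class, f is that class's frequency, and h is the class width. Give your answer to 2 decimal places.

N = 68; target position k = 75/100 · 68 = 51.
Cumulative frequencies: 19, 34, 53, 68.
Observation 51 falls in the class 20 – <30.
L = 20, CF = 34, f = 19, h = 10.
P75 = 20 + ((51 − 34)/19)·10 = 20 + 8.94737 = 28.9474.

28.95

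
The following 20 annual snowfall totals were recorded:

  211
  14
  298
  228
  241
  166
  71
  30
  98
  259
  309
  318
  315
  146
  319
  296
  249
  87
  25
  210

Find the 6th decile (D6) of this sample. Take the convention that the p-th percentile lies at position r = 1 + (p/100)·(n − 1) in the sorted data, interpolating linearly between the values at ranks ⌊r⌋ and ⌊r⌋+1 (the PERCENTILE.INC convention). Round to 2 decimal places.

Sorted: 14, 25, 30, 71, 87, 98, 146, 166, 210, 211, 228, 241, 249, 259, 296, 298, 309, 315, 318, 319.
n = 20.
r = 1 + (60/100)·(20 − 1) = 1 + 11.4 = 12.4.
Rank 12 is 241 and rank 13 is 249.
Interpolate: 241 + 0.4·(249 − 241) = 241 + 0.4·8 = 244.2.

244.20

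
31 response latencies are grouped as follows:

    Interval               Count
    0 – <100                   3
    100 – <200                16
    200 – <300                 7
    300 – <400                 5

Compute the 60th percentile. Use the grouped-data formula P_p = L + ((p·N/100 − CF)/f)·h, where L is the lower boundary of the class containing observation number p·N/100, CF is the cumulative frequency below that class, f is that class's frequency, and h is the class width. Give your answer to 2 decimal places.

197.50

N = 31; target position k = 60/100 · 31 = 18.6.
Cumulative frequencies: 3, 19, 26, 31.
Observation 18.6 falls in the class 100 – <200.
L = 100, CF = 3, f = 16, h = 100.
P60 = 100 + ((18.6 − 3)/16)·100 = 100 + 97.5 = 197.5.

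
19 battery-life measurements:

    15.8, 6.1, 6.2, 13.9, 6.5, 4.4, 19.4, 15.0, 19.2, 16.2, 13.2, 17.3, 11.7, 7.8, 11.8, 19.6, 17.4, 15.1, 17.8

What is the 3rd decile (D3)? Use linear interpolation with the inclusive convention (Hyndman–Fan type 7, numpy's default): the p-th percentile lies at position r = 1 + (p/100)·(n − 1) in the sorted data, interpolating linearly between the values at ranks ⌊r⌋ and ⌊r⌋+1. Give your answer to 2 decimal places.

11.74

Sorted: 4.4, 6.1, 6.2, 6.5, 7.8, 11.7, 11.8, 13.2, 13.9, 15.0, 15.1, 15.8, 16.2, 17.3, 17.4, 17.8, 19.2, 19.4, 19.6.
n = 19.
r = 1 + (30/100)·(19 − 1) = 1 + 5.4 = 6.4.
Rank 6 is 11.7 and rank 7 is 11.8.
Interpolate: 11.7 + 0.4·(11.8 − 11.7) = 11.7 + 0.4·0.1 = 11.74.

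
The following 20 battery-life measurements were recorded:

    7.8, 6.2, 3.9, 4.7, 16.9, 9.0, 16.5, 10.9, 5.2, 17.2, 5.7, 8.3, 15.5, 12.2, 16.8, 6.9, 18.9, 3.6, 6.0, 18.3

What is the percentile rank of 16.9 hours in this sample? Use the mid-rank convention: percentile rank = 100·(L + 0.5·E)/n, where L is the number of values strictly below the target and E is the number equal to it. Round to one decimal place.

82.5

Sorted: 3.6, 3.9, 4.7, 5.2, 5.7, 6.0, 6.2, 6.9, 7.8, 8.3, 9.0, 10.9, 12.2, 15.5, 16.5, 16.8, 16.9, 17.2, 18.3, 18.9.
Count below 16.9: L = 16; count equal: E = 1; n = 20.
Percentile rank = 100·(16 + 0.5·1)/20 = 100·16.5/20 = 82.5.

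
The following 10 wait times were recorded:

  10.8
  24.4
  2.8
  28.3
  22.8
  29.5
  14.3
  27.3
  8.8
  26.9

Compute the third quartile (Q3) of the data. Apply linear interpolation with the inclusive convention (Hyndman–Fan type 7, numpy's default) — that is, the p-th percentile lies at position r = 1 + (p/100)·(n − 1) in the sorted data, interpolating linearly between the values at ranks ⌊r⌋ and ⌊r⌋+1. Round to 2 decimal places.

Sorted: 2.8, 8.8, 10.8, 14.3, 22.8, 24.4, 26.9, 27.3, 28.3, 29.5.
n = 10.
r = 1 + (75/100)·(10 − 1) = 1 + 6.75 = 7.75.
Rank 7 is 26.9 and rank 8 is 27.3.
Interpolate: 26.9 + 0.75·(27.3 − 26.9) = 26.9 + 0.75·0.4 = 27.2.

27.20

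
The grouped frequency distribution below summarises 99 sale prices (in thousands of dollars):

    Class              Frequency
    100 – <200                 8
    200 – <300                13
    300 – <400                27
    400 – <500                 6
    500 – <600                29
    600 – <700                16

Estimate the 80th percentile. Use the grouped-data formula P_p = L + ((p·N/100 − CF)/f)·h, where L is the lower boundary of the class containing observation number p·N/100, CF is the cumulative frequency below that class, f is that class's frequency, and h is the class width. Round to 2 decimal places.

586.90

N = 99; target position k = 80/100 · 99 = 79.2.
Cumulative frequencies: 8, 21, 48, 54, 83, 99.
Observation 79.2 falls in the class 500 – <600.
L = 500, CF = 54, f = 29, h = 100.
P80 = 500 + ((79.2 − 54)/29)·100 = 500 + 86.8966 = 586.897.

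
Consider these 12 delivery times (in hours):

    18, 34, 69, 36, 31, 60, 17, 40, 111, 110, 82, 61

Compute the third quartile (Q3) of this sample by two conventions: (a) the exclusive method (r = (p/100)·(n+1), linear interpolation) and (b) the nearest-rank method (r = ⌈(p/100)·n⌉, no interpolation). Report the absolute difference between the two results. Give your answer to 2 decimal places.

9.75

Sorted: 17, 18, 31, 34, 36, 40, 60, 61, 69, 82, 110, 111.
n = 12.
(a) r = 9.75; between ranks 9 (69) and 10 (82): 78.75.
(b) the nearest-rank method: rank 9 → 69.
|78.75 − 69| = 9.75.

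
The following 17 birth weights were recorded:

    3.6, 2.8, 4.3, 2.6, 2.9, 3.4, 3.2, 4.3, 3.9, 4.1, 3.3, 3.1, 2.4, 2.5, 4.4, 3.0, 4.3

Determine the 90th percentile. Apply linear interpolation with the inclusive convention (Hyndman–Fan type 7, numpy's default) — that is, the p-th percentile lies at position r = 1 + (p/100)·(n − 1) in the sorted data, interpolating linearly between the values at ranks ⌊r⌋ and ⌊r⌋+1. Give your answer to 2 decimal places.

4.30

Sorted: 2.4, 2.5, 2.6, 2.8, 2.9, 3.0, 3.1, 3.2, 3.3, 3.4, 3.6, 3.9, 4.1, 4.3, 4.3, 4.3, 4.4.
n = 17.
r = 1 + (90/100)·(17 − 1) = 1 + 14.4 = 15.4.
Rank 15 is 4.3 and rank 16 is 4.3.
Interpolate: 4.3 + 0.4·(4.3 − 4.3) = 4.3 + 0.4·0 = 4.3.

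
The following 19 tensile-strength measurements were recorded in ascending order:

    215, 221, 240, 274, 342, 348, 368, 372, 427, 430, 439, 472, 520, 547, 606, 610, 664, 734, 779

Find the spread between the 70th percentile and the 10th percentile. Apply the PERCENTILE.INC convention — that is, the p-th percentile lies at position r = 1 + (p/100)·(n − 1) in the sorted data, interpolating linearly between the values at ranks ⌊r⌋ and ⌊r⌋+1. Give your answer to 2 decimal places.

300.00

n = 19.
P10: r = 2.8; ranks 2–3 are 221, 240; interpolating gives 236.2.
P70: r = 13.6; ranks 13–14 are 520, 547; interpolating gives 536.2.
Difference: 536.2 − 236.2 = 300.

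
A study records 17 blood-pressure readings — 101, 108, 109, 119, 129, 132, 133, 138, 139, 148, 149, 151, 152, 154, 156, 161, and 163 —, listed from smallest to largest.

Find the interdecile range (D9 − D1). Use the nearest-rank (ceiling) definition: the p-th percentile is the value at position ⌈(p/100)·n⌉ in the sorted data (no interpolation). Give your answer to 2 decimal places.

53.00

n = 17.
P10: rank ⌈10/100·17⌉ = 2 → 108.
P90: rank ⌈90/100·17⌉ = 16 → 161.
Difference: 161 − 108 = 53.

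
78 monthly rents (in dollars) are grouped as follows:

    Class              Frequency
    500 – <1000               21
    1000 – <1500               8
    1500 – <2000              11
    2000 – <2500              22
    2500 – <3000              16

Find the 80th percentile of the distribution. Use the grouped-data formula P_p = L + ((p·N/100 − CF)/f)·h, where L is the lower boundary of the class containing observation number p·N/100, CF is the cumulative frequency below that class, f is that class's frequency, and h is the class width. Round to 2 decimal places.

2512.50

N = 78; target position k = 80/100 · 78 = 62.4.
Cumulative frequencies: 21, 29, 40, 62, 78.
Observation 62.4 falls in the class 2500 – <3000.
L = 2500, CF = 62, f = 16, h = 500.
P80 = 2500 + ((62.4 − 62)/16)·500 = 2500 + 12.5 = 2512.5.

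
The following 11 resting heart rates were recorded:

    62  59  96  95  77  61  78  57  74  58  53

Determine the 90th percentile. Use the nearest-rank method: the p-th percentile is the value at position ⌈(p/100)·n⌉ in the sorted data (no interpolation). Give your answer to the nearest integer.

Sorted: 53, 57, 58, 59, 61, 62, 74, 77, 78, 95, 96.
n = 11.
Position = ⌈90/100 · 11⌉ = ⌈9.9⌉ = 10.
The value at rank 10 is 95.

95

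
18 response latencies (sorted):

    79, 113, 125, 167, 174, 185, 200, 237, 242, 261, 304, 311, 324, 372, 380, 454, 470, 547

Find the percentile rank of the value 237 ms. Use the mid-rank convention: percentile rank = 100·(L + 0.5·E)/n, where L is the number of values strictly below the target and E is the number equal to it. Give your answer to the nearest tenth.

Count below 237: L = 7; count equal: E = 1; n = 18.
Percentile rank = 100·(7 + 0.5·1)/18 = 100·7.5/18 = 41.67.

41.7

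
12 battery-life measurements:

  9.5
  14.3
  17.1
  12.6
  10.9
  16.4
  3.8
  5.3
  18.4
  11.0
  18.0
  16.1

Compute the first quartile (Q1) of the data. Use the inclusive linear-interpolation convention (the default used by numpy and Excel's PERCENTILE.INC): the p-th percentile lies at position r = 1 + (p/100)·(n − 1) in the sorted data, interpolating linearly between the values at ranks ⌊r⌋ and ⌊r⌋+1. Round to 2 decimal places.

10.55

Sorted: 3.8, 5.3, 9.5, 10.9, 11.0, 12.6, 14.3, 16.1, 16.4, 17.1, 18.0, 18.4.
n = 12.
r = 1 + (25/100)·(12 − 1) = 1 + 2.75 = 3.75.
Rank 3 is 9.5 and rank 4 is 10.9.
Interpolate: 9.5 + 0.75·(10.9 − 9.5) = 9.5 + 0.75·1.4 = 10.55.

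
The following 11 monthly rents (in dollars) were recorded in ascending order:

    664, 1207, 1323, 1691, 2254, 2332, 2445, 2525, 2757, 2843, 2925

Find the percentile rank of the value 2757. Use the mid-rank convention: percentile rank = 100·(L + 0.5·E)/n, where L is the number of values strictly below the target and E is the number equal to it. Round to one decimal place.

77.3

Count below 2757: L = 8; count equal: E = 1; n = 11.
Percentile rank = 100·(8 + 0.5·1)/11 = 100·8.5/11 = 77.27.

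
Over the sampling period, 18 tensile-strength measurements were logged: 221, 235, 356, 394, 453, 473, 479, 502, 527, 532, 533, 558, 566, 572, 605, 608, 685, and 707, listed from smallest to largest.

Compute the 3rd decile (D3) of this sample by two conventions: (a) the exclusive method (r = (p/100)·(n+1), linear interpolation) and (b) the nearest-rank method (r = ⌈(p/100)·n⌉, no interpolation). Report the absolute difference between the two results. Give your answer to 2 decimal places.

6.00

n = 18.
(a) r = 5.7; between ranks 5 (453) and 6 (473): 467.
(b) the nearest-rank method: rank 6 → 473.
|467 − 473| = 6.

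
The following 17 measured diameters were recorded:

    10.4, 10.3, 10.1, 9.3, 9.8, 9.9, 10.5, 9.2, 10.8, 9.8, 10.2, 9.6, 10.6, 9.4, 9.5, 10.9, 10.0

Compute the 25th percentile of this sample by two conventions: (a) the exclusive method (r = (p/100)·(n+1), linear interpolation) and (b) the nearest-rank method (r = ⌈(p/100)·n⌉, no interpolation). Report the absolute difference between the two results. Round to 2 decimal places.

0.05

Sorted: 9.2, 9.3, 9.4, 9.5, 9.6, 9.8, 9.8, 9.9, 10.0, 10.1, 10.2, 10.3, 10.4, 10.5, 10.6, 10.8, 10.9.
n = 17.
(a) r = 4.5; between ranks 4 (9.5) and 5 (9.6): 9.55.
(b) the nearest-rank method: rank 5 → 9.6.
|9.55 − 9.6| = 0.05.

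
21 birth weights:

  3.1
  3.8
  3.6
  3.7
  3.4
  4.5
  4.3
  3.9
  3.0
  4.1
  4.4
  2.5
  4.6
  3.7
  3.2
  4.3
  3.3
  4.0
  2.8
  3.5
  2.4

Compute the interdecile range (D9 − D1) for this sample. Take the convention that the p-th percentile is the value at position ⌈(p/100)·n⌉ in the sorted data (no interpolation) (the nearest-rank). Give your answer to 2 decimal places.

Sorted: 2.4, 2.5, 2.8, 3.0, 3.1, 3.2, 3.3, 3.4, 3.5, 3.6, 3.7, 3.7, 3.8, 3.9, 4.0, 4.1, 4.3, 4.3, 4.4, 4.5, 4.6.
n = 21.
P10: rank ⌈10/100·21⌉ = 3 → 2.8.
P90: rank ⌈90/100·21⌉ = 19 → 4.4.
Difference: 4.4 − 2.8 = 1.6.

1.60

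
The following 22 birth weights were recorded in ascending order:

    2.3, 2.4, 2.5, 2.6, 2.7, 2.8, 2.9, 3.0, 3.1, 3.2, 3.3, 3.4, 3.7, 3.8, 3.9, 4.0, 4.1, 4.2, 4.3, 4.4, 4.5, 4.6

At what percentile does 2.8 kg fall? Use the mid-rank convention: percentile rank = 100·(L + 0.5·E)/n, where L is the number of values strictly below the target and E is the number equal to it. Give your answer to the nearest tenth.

Count below 2.8: L = 5; count equal: E = 1; n = 22.
Percentile rank = 100·(5 + 0.5·1)/22 = 100·5.5/22 = 25.

25.0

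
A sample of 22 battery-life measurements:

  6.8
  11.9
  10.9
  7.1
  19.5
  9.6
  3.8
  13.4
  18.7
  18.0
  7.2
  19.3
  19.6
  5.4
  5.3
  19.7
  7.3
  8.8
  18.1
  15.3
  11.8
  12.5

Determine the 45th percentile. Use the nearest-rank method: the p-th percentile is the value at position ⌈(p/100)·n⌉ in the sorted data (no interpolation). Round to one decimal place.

Sorted: 3.8, 5.3, 5.4, 6.8, 7.1, 7.2, 7.3, 8.8, 9.6, 10.9, 11.8, 11.9, 12.5, 13.4, 15.3, 18.0, 18.1, 18.7, 19.3, 19.5, 19.6, 19.7.
n = 22.
Position = ⌈45/100 · 22⌉ = ⌈9.9⌉ = 10.
The value at rank 10 is 10.9.

10.9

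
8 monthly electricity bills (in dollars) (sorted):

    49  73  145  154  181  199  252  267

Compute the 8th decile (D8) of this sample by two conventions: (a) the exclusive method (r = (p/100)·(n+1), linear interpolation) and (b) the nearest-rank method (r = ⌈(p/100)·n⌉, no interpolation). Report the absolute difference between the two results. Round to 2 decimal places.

3.00

n = 8.
(a) r = 7.2; between ranks 7 (252) and 8 (267): 255.
(b) the nearest-rank method: rank 7 → 252.
|255 − 252| = 3.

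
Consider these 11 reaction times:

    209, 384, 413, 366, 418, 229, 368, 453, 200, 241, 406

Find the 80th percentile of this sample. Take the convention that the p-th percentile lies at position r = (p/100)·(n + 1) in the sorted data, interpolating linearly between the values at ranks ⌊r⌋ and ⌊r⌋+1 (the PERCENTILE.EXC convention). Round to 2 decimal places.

416.00

Sorted: 200, 209, 229, 241, 366, 368, 384, 406, 413, 418, 453.
n = 11.
r = (80/100)·(11 + 1) = 9.6.
Rank 9 is 413 and rank 10 is 418.
Interpolate: 413 + 0.6·(418 − 413) = 413 + 0.6·5 = 416.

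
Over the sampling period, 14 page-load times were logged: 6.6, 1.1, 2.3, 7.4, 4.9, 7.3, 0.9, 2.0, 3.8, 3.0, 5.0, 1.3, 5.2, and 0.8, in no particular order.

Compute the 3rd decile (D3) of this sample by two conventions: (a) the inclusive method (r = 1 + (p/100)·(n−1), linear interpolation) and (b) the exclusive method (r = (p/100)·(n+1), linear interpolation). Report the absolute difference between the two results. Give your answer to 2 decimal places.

0.28

Sorted: 0.8, 0.9, 1.1, 1.3, 2.0, 2.3, 3.0, 3.8, 4.9, 5.0, 5.2, 6.6, 7.3, 7.4.
n = 14.
(a) r = 4.9; between ranks 4 (1.3) and 5 (2.0): 1.93.
(b) r = 4.5; between ranks 4 (1.3) and 5 (2.0): 1.65.
|1.93 − 1.65| = 0.28.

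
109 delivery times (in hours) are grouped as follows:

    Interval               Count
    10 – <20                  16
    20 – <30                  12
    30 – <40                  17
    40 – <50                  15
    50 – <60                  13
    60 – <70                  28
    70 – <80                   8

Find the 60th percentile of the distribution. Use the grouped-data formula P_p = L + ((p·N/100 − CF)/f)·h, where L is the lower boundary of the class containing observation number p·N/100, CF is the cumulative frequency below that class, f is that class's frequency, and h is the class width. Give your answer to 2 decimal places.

54.15

N = 109; target position k = 60/100 · 109 = 65.4.
Cumulative frequencies: 16, 28, 45, 60, 73, 101, 109.
Observation 65.4 falls in the class 50 – <60.
L = 50, CF = 60, f = 13, h = 10.
P60 = 50 + ((65.4 − 60)/13)·10 = 50 + 4.15385 = 54.1538.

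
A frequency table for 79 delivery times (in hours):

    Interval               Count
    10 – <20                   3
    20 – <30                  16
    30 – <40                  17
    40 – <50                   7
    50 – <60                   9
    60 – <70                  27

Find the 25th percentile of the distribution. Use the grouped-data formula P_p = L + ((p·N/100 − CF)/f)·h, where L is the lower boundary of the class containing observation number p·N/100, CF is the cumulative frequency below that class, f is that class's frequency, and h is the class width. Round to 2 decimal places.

30.44

N = 79; target position k = 25/100 · 79 = 19.75.
Cumulative frequencies: 3, 19, 36, 43, 52, 79.
Observation 19.75 falls in the class 30 – <40.
L = 30, CF = 19, f = 17, h = 10.
P25 = 30 + ((19.75 − 19)/17)·10 = 30 + 0.441176 = 30.4412.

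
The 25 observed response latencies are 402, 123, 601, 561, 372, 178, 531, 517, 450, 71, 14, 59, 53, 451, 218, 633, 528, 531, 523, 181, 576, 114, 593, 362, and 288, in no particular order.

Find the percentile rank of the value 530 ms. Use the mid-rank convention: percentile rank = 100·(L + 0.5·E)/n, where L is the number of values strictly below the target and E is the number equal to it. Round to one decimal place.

72.0

Sorted: 14, 53, 59, 71, 114, 123, 178, 181, 218, 288, 362, 372, 402, 450, 451, 517, 523, 528, 531, 531, 561, 576, 593, 601, 633.
Count below 530: L = 18; count equal: E = 0; n = 25.
Percentile rank = 100·(18 + 0.5·0)/25 = 100·18/25 = 72.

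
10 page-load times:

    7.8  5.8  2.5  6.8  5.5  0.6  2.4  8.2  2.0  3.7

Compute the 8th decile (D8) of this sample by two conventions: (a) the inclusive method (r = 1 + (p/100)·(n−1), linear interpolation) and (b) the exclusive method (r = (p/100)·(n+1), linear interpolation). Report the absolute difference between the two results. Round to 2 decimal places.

0.60

Sorted: 0.6, 2.0, 2.4, 2.5, 3.7, 5.5, 5.8, 6.8, 7.8, 8.2.
n = 10.
(a) r = 8.2; between ranks 8 (6.8) and 9 (7.8): 7.
(b) r = 8.8; between ranks 8 (6.8) and 9 (7.8): 7.6.
|7 − 7.6| = 0.6.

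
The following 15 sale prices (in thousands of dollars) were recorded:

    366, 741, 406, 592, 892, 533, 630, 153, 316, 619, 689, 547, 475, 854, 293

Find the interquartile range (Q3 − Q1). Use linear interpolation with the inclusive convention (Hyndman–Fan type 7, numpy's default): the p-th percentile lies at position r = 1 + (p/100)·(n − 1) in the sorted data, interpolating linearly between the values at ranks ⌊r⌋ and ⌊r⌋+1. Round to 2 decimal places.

273.50

Sorted: 153, 293, 316, 366, 406, 475, 533, 547, 592, 619, 630, 689, 741, 854, 892.
n = 15.
P25: r = 4.5; ranks 4–5 are 366, 406; interpolating gives 386.
P75: r = 11.5; ranks 11–12 are 630, 689; interpolating gives 659.5.
Difference: 659.5 − 386 = 273.5.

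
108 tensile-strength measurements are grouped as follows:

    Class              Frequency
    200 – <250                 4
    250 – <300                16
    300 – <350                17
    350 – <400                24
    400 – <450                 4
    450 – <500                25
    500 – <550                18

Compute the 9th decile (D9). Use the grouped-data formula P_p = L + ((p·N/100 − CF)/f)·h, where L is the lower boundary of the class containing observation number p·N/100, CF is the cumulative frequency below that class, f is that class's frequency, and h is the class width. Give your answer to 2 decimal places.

N = 108; target position k = 90/100 · 108 = 97.2.
Cumulative frequencies: 4, 20, 37, 61, 65, 90, 108.
Observation 97.2 falls in the class 500 – <550.
L = 500, CF = 90, f = 18, h = 50.
P90 = 500 + ((97.2 − 90)/18)·50 = 500 + 20 = 520.

520.00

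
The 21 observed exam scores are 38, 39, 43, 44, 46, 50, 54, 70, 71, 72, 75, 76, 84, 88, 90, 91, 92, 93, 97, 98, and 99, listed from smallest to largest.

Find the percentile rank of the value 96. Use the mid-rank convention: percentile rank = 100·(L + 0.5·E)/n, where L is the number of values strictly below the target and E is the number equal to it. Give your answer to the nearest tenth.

Count below 96: L = 18; count equal: E = 0; n = 21.
Percentile rank = 100·(18 + 0.5·0)/21 = 100·18/21 = 85.71.

85.7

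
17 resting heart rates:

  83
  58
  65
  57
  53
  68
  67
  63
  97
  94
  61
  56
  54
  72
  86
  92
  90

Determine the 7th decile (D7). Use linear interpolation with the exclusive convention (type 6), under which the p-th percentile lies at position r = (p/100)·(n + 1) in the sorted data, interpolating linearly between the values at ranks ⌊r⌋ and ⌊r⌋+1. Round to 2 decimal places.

84.80

Sorted: 53, 54, 56, 57, 58, 61, 63, 65, 67, 68, 72, 83, 86, 90, 92, 94, 97.
n = 17.
r = (70/100)·(17 + 1) = 12.6.
Rank 12 is 83 and rank 13 is 86.
Interpolate: 83 + 0.6·(86 − 83) = 83 + 0.6·3 = 84.8.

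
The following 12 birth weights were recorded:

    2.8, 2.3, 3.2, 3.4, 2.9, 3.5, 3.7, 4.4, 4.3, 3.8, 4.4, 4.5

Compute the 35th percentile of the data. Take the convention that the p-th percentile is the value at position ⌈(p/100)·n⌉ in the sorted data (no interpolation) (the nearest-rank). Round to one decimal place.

3.4

Sorted: 2.3, 2.8, 2.9, 3.2, 3.4, 3.5, 3.7, 3.8, 4.3, 4.4, 4.4, 4.5.
n = 12.
Position = ⌈35/100 · 12⌉ = ⌈4.2⌉ = 5.
The value at rank 5 is 3.4.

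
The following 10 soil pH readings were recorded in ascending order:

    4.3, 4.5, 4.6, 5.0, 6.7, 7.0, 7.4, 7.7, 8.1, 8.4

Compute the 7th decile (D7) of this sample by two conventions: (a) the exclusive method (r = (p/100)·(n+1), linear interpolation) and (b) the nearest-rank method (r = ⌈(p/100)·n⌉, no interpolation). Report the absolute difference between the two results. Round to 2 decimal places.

n = 10.
(a) r = 7.7; between ranks 7 (7.4) and 8 (7.7): 7.61.
(b) the nearest-rank method: rank 7 → 7.4.
|7.61 − 7.4| = 0.21.

0.21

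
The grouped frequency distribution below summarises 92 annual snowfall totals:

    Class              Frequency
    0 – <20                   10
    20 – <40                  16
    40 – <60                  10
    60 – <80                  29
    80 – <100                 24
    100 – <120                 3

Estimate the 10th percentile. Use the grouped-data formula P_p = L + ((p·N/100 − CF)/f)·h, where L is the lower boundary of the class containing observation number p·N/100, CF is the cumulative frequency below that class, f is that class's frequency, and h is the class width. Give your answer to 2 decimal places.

N = 92; target position k = 10/100 · 92 = 9.2.
Cumulative frequencies: 10, 26, 36, 65, 89, 92.
Observation 9.2 falls in the class 0 – <20.
L = 0, CF = 0, f = 10, h = 20.
P10 = 0 + ((9.2 − 0)/10)·20 = 0 + 18.4 = 18.4.

18.40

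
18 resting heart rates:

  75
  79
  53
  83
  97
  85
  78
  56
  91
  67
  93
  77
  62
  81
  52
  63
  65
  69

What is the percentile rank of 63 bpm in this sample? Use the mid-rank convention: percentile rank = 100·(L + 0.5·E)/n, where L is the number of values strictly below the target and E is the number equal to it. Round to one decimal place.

Sorted: 52, 53, 56, 62, 63, 65, 67, 69, 75, 77, 78, 79, 81, 83, 85, 91, 93, 97.
Count below 63: L = 4; count equal: E = 1; n = 18.
Percentile rank = 100·(4 + 0.5·1)/18 = 100·4.5/18 = 25.

25.0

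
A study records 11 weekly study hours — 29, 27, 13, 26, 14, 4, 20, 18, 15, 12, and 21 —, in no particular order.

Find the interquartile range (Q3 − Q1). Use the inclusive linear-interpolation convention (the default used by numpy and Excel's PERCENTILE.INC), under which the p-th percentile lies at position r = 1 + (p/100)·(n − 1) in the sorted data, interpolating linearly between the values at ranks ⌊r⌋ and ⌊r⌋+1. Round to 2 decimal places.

10.00

Sorted: 4, 12, 13, 14, 15, 18, 20, 21, 26, 27, 29.
n = 11.
P25: r = 3.5; ranks 3–4 are 13, 14; interpolating gives 13.5.
P75: r = 8.5; ranks 8–9 are 21, 26; interpolating gives 23.5.
Difference: 23.5 − 13.5 = 10.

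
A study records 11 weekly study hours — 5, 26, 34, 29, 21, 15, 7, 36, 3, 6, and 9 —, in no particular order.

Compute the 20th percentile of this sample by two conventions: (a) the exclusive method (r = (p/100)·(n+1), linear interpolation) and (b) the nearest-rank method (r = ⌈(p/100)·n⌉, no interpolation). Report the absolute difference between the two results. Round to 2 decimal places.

0.60

Sorted: 3, 5, 6, 7, 9, 15, 21, 26, 29, 34, 36.
n = 11.
(a) r = 2.4; between ranks 2 (5) and 3 (6): 5.4.
(b) the nearest-rank method: rank 3 → 6.
|5.4 − 6| = 0.6.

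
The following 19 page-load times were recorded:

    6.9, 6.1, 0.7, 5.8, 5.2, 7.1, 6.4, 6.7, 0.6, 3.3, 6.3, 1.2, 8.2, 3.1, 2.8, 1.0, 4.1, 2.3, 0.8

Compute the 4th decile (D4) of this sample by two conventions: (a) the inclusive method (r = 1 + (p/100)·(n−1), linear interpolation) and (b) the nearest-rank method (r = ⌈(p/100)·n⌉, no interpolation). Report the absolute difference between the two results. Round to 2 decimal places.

Sorted: 0.6, 0.7, 0.8, 1.0, 1.2, 2.3, 2.8, 3.1, 3.3, 4.1, 5.2, 5.8, 6.1, 6.3, 6.4, 6.7, 6.9, 7.1, 8.2.
n = 19.
(a) r = 8.2; between ranks 8 (3.1) and 9 (3.3): 3.14.
(b) the nearest-rank method: rank 8 → 3.1.
|3.14 − 3.1| = 0.04.

0.04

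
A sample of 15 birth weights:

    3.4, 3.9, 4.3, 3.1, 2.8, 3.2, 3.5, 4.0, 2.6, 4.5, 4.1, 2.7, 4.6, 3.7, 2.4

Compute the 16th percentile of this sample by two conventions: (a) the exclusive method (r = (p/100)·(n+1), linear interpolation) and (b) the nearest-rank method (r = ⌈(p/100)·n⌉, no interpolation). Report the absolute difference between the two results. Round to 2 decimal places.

0.04

Sorted: 2.4, 2.6, 2.7, 2.8, 3.1, 3.2, 3.4, 3.5, 3.7, 3.9, 4.0, 4.1, 4.3, 4.5, 4.6.
n = 15.
(a) r = 2.56; between ranks 2 (2.6) and 3 (2.7): 2.656.
(b) the nearest-rank method: rank 3 → 2.7.
|2.656 − 2.7| = 0.044.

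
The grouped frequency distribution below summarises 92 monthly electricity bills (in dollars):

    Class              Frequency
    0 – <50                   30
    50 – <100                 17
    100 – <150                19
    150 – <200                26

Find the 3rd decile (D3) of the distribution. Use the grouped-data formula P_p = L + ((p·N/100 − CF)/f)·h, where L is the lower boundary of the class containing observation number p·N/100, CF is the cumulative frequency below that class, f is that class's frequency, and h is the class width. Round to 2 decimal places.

N = 92; target position k = 30/100 · 92 = 27.6.
Cumulative frequencies: 30, 47, 66, 92.
Observation 27.6 falls in the class 0 – <50.
L = 0, CF = 0, f = 30, h = 50.
P30 = 0 + ((27.6 − 0)/30)·50 = 0 + 46 = 46.

46.00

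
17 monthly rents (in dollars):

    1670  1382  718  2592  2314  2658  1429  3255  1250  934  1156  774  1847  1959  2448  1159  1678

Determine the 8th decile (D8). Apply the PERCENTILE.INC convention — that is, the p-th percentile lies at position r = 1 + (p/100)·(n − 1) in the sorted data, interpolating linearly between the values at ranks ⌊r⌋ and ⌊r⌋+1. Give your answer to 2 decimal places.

Sorted: 718, 774, 934, 1156, 1159, 1250, 1382, 1429, 1670, 1678, 1847, 1959, 2314, 2448, 2592, 2658, 3255.
n = 17.
r = 1 + (80/100)·(17 − 1) = 1 + 12.8 = 13.8.
Rank 13 is 2314 and rank 14 is 2448.
Interpolate: 2314 + 0.8·(2448 − 2314) = 2314 + 0.8·134 = 2421.2.

2421.20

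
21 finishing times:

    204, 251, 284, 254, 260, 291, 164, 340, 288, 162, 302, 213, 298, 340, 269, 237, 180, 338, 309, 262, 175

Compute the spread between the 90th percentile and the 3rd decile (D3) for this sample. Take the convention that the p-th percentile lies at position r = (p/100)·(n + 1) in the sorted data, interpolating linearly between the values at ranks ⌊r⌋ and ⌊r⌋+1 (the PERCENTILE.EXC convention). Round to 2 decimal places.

112.20

Sorted: 162, 164, 175, 180, 204, 213, 237, 251, 254, 260, 262, 269, 284, 288, 291, 298, 302, 309, 338, 340, 340.
n = 21.
P30: r = 6.6; ranks 6–7 are 213, 237; interpolating gives 227.4.
P90: r = 19.8; ranks 19–20 are 338, 340; interpolating gives 339.6.
Difference: 339.6 − 227.4 = 112.2.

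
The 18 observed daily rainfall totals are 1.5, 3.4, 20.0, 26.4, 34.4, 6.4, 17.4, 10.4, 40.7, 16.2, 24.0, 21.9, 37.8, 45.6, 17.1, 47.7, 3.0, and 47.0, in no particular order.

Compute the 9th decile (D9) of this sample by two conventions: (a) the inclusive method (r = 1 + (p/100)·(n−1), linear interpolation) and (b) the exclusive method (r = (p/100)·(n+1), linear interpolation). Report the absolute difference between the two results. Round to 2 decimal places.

1.05

Sorted: 1.5, 3.0, 3.4, 6.4, 10.4, 16.2, 17.1, 17.4, 20.0, 21.9, 24.0, 26.4, 34.4, 37.8, 40.7, 45.6, 47.0, 47.7.
n = 18.
(a) r = 16.3; between ranks 16 (45.6) and 17 (47.0): 46.02.
(b) r = 17.1; between ranks 17 (47.0) and 18 (47.7): 47.07.
|46.02 − 47.07| = 1.05.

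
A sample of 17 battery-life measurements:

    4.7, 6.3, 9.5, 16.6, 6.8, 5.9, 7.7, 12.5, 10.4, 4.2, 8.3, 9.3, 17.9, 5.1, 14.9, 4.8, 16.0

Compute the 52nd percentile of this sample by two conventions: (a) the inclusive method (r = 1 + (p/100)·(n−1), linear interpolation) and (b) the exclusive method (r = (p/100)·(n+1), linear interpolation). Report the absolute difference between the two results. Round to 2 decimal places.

Sorted: 4.2, 4.7, 4.8, 5.1, 5.9, 6.3, 6.8, 7.7, 8.3, 9.3, 9.5, 10.4, 12.5, 14.9, 16.0, 16.6, 17.9.
n = 17.
(a) r = 9.32; between ranks 9 (8.3) and 10 (9.3): 8.62.
(b) r = 9.36; between ranks 9 (8.3) and 10 (9.3): 8.66.
|8.62 − 8.66| = 0.04.

0.04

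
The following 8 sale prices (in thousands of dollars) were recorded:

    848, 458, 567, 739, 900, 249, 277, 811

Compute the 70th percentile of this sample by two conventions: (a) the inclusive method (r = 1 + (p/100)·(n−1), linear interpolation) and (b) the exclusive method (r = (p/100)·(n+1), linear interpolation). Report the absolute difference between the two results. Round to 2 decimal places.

18.30

Sorted: 249, 277, 458, 567, 739, 811, 848, 900.
n = 8.
(a) r = 5.9; between ranks 5 (739) and 6 (811): 803.8.
(b) r = 6.3; between ranks 6 (811) and 7 (848): 822.1.
|803.8 − 822.1| = 18.3.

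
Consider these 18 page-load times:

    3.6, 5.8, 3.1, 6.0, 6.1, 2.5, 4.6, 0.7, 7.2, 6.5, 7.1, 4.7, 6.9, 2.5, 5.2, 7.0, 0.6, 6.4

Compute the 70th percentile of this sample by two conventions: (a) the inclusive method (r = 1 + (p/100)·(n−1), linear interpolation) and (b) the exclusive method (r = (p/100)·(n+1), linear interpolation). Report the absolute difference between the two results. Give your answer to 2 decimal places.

0.06

Sorted: 0.6, 0.7, 2.5, 2.5, 3.1, 3.6, 4.6, 4.7, 5.2, 5.8, 6.0, 6.1, 6.4, 6.5, 6.9, 7.0, 7.1, 7.2.
n = 18.
(a) r = 12.9; between ranks 12 (6.1) and 13 (6.4): 6.37.
(b) r = 13.3; between ranks 13 (6.4) and 14 (6.5): 6.43.
|6.37 − 6.43| = 0.06.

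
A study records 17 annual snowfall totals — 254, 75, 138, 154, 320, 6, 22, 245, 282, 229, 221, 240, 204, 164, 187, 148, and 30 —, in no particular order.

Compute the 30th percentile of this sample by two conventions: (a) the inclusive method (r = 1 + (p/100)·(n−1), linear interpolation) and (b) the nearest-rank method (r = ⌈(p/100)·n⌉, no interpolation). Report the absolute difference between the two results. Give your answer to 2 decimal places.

Sorted: 6, 22, 30, 75, 138, 148, 154, 164, 187, 204, 221, 229, 240, 245, 254, 282, 320.
n = 17.
(a) r = 5.8; between ranks 5 (138) and 6 (148): 146.
(b) the nearest-rank method: rank 6 → 148.
|146 − 148| = 2.

2.00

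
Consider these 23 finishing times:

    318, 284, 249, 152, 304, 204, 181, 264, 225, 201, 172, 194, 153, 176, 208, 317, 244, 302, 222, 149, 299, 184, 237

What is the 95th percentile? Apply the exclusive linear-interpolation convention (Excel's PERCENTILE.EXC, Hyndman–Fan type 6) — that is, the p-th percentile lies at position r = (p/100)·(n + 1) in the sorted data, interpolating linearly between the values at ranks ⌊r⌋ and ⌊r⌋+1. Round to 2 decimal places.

317.80

Sorted: 149, 152, 153, 172, 176, 181, 184, 194, 201, 204, 208, 222, 225, 237, 244, 249, 264, 284, 299, 302, 304, 317, 318.
n = 23.
r = (95/100)·(23 + 1) = 22.8.
Rank 22 is 317 and rank 23 is 318.
Interpolate: 317 + 0.8·(318 − 317) = 317 + 0.8·1 = 317.8.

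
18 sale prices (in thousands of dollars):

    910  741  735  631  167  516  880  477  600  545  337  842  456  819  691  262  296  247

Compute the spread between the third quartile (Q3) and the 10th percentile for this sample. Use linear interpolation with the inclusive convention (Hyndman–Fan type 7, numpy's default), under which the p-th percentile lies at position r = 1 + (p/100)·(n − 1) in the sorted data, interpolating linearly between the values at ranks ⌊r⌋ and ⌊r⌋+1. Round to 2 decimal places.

Sorted: 167, 247, 262, 296, 337, 456, 477, 516, 545, 600, 631, 691, 735, 741, 819, 842, 880, 910.
n = 18.
P10: r = 2.7; ranks 2–3 are 247, 262; interpolating gives 257.5.
P75: r = 13.75; ranks 13–14 are 735, 741; interpolating gives 739.5.
Difference: 739.5 − 257.5 = 482.

482.00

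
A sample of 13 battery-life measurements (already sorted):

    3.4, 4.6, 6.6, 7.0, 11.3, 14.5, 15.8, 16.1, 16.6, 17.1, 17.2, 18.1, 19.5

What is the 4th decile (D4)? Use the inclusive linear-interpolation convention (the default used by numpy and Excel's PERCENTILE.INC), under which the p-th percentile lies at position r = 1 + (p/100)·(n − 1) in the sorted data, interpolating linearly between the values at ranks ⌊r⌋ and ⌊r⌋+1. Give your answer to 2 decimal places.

13.86

n = 13.
r = 1 + (40/100)·(13 − 1) = 1 + 4.8 = 5.8.
Rank 5 is 11.3 and rank 6 is 14.5.
Interpolate: 11.3 + 0.8·(14.5 − 11.3) = 11.3 + 0.8·3.2 = 13.86.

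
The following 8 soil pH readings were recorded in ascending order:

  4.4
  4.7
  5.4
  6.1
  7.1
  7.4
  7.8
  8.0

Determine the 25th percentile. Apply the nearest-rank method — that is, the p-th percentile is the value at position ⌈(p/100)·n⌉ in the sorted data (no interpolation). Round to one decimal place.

n = 8.
Position = ⌈25/100 · 8⌉ = ⌈2⌉ = 2.
The value at rank 2 is 4.7.

4.7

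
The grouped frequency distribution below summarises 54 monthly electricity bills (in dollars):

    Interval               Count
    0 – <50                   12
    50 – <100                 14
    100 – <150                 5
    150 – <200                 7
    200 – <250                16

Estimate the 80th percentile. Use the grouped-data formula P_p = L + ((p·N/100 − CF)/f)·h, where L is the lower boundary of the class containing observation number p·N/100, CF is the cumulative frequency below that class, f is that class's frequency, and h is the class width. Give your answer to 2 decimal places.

N = 54; target position k = 80/100 · 54 = 43.2.
Cumulative frequencies: 12, 26, 31, 38, 54.
Observation 43.2 falls in the class 200 – <250.
L = 200, CF = 38, f = 16, h = 50.
P80 = 200 + ((43.2 − 38)/16)·50 = 200 + 16.25 = 216.25.

216.25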